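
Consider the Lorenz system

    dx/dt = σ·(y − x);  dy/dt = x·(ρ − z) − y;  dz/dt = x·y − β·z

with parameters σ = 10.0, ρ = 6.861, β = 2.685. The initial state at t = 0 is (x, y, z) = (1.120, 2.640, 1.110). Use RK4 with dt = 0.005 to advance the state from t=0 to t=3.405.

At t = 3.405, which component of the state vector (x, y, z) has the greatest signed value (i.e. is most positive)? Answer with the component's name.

largest component: z

t=0.000: state=(1.120, 2.640, 1.110)
step 1 (dt=0.005): k1=(15.200, 3.801, -0.024), k2=(14.915, 4.010, 0.088), k3=(14.927, 4.005, 0.086), k4=(14.654, 4.210, 0.196); state += dt/6·(k1+2k2+2k3+k4)
t=0.005: state=(1.195, 2.660, 1.110)
t=0.010: state=(1.267, 2.682, 1.112)
t=0.015: state=(1.336, 2.706, 1.115)
continuing one RK4 step at a time; state shown every 40 steps (Δt=0.2):
t=0.200: state=(3.350, 4.432, 1.987)
t=0.400: state=(5.485, 6.317, 5.164)
t=0.600: state=(5.653, 4.952, 8.315)
t=0.800: state=(3.768, 2.906, 7.568)
t=1.000: state=(2.720, 2.516, 5.666)
t=1.200: state=(2.772, 2.987, 4.442)
t=1.400: state=(3.461, 3.904, 4.271)
t=1.600: state=(4.358, 4.743, 5.205)
t=1.800: state=(4.730, 4.681, 6.486)
t=2.000: state=(4.265, 3.925, 6.793)
t=2.200: state=(3.668, 3.458, 6.171)
t=2.400: state=(3.487, 3.512, 5.492)
t=2.600: state=(3.702, 3.871, 5.258)
t=2.800: state=(4.060, 4.221, 5.534)
t=3.000: state=(4.253, 4.272, 6.009)
t=3.200: state=(4.146, 4.038, 6.224)
t=3.400: state=(3.914, 3.812, 6.066)
t=3.405: state=(3.909, 3.809, 6.059)
compare at T: x=3.909, y=3.809, z=6.059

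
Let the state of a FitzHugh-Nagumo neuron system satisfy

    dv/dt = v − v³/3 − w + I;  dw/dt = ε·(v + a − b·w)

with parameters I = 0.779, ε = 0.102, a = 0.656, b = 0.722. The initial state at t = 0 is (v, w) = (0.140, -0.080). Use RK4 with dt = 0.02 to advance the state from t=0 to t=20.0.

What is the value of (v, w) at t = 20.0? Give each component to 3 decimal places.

(v, w) = (-1.670, 0.580)

t=0.000: state=(0.140, -0.080)
step 1 (dt=0.02): k1=(0.998, 0.087), k2=(1.007, 0.088), k3=(1.007, 0.088), k4=(1.016, 0.089); state += dt/6·(k1+2k2+2k3+k4)
t=0.020: state=(0.160, -0.078)
t=0.040: state=(0.181, -0.076)
t=0.060: state=(0.202, -0.075)
continuing one RK4 step at a time; state shown every 50 steps (Δt=1):
t=1.000: state=(1.436, 0.066)
t=2.000: state=(1.917, 0.301)
t=3.000: state=(1.876, 0.531)
t=4.000: state=(1.793, 0.738)
t=5.000: state=(1.704, 0.922)
t=6.000: state=(1.614, 1.084)
t=7.000: state=(1.519, 1.226)
t=8.000: state=(1.420, 1.348)
t=9.000: state=(1.312, 1.451)
t=10.000: state=(1.192, 1.536)
t=11.000: state=(1.049, 1.602)
t=12.000: state=(0.865, 1.647)
t=13.000: state=(0.583, 1.667)
t=14.000: state=(0.020, 1.646)
t=15.000: state=(-1.218, 1.539)
t=16.000: state=(-1.913, 1.329)
t=17.000: state=(-1.904, 1.110)
t=18.000: state=(-1.829, 0.912)
t=19.000: state=(-1.750, 0.736)
t=20.000: state=(-1.670, 0.580)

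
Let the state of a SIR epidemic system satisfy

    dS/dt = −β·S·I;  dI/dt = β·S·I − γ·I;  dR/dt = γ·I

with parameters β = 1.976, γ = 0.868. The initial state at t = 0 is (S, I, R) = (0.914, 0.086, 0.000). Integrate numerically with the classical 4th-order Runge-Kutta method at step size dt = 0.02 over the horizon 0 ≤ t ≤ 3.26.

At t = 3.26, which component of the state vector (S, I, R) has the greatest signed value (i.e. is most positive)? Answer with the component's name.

largest component: R

t=0.000: state=(0.914, 0.086, 0.000)
step 1 (dt=0.02): k1=(-0.155, 0.081, 0.075), k2=(-0.157, 0.081, 0.075), k3=(-0.157, 0.081, 0.075), k4=(-0.158, 0.082, 0.076); state += dt/6·(k1+2k2+2k3+k4)
t=0.020: state=(0.911, 0.088, 0.002)
t=0.040: state=(0.908, 0.089, 0.003)
t=0.060: state=(0.904, 0.091, 0.005)
continuing one RK4 step at a time; state shown every 10 steps (Δt=0.2):
t=0.200: state=(0.881, 0.103, 0.016)
t=0.400: state=(0.842, 0.122, 0.036)
t=0.600: state=(0.800, 0.142, 0.059)
t=0.800: state=(0.753, 0.162, 0.085)
t=1.000: state=(0.704, 0.181, 0.115)
t=1.200: state=(0.653, 0.199, 0.148)
t=1.400: state=(0.601, 0.215, 0.184)
t=1.600: state=(0.551, 0.227, 0.222)
t=1.800: state=(0.503, 0.235, 0.262)
t=2.000: state=(0.458, 0.238, 0.304)
t=2.200: state=(0.417, 0.238, 0.345)
t=2.400: state=(0.379, 0.234, 0.386)
t=2.600: state=(0.346, 0.227, 0.426)
t=2.800: state=(0.317, 0.218, 0.465)
t=3.000: state=(0.292, 0.207, 0.502)
t=3.200: state=(0.269, 0.194, 0.537)
t=3.260: state=(0.263, 0.190, 0.547)
compare at T: S=0.263, I=0.190, R=0.547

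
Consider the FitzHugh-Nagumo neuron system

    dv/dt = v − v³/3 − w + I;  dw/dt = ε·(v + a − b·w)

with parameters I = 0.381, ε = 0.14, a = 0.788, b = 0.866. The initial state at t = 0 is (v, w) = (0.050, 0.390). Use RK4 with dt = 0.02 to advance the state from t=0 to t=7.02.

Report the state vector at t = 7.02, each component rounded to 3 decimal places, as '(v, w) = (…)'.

t=0.000: state=(0.050, 0.390)
step 1 (dt=0.02): k1=(0.041, 0.070), k2=(0.041, 0.070), k3=(0.041, 0.070), k4=(0.040, 0.070); state += dt/6·(k1+2k2+2k3+k4)
t=0.020: state=(0.051, 0.391)
t=0.040: state=(0.052, 0.393)
t=0.060: state=(0.052, 0.394)
continuing one RK4 step at a time; state shown every 25 steps (Δt=0.5):
t=0.500: state=(0.066, 0.425)
t=1.000: state=(0.071, 0.458)
t=1.500: state=(0.057, 0.489)
t=2.000: state=(0.016, 0.516)
t=2.500: state=(-0.068, 0.538)
t=3.000: state=(-0.217, 0.551)
t=3.500: state=(-0.461, 0.549)
t=4.000: state=(-0.810, 0.528)
t=4.500: state=(-1.200, 0.482)
t=5.000: state=(-1.491, 0.415)
t=5.500: state=(-1.627, 0.337)
t=6.000: state=(-1.662, 0.259)
t=6.500: state=(-1.651, 0.184)
t=7.000: state=(-1.622, 0.116)
t=7.020: state=(-1.621, 0.113)

(v, w) = (-1.621, 0.113)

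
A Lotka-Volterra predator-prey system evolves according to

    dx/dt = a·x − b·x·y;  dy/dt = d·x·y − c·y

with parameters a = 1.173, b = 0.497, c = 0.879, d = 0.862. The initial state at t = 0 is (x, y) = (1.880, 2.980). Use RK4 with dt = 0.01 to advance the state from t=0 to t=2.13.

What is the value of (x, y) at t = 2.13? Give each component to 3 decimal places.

(x, y) = (0.459, 2.823)

t=0.000: state=(1.880, 2.980)
step 1 (dt=0.01): k1=(-0.579, 2.210), k2=(-0.589, 2.211), k3=(-0.589, 2.210), k4=(-0.598, 2.211); state += dt/6·(k1+2k2+2k3+k4)
t=0.010: state=(1.874, 3.002)
t=0.020: state=(1.868, 3.024)
t=0.030: state=(1.862, 3.046)
continuing one RK4 step at a time; state shown every 10 steps (Δt=0.1):
t=0.100: state=(1.813, 3.201)
t=0.200: state=(1.730, 3.415)
t=0.300: state=(1.633, 3.616)
t=0.400: state=(1.527, 3.795)
t=0.500: state=(1.417, 3.946)
t=0.600: state=(1.305, 4.063)
t=0.700: state=(1.197, 4.145)
t=0.800: state=(1.094, 4.190)
t=0.900: state=(0.998, 4.199)
t=1.000: state=(0.911, 4.176)
t=1.100: state=(0.834, 4.123)
t=1.200: state=(0.765, 4.045)
t=1.300: state=(0.705, 3.947)
t=1.400: state=(0.654, 3.832)
t=1.500: state=(0.610, 3.706)
t=1.600: state=(0.572, 3.571)
t=1.700: state=(0.540, 3.431)
t=1.800: state=(0.514, 3.289)
t=1.900: state=(0.493, 3.146)
t=2.000: state=(0.476, 3.004)
t=2.100: state=(0.462, 2.864)
t=2.130: state=(0.459, 2.823)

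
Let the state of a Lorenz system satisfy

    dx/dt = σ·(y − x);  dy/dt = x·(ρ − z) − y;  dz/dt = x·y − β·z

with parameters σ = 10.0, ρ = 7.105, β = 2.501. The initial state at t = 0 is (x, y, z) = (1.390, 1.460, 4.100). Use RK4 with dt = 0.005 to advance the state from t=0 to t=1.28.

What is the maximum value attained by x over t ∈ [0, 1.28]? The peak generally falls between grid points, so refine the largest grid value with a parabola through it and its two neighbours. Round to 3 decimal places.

t=0.000: state=(1.390, 1.460, 4.100)
step 1 (dt=0.005): k1=(0.700, 2.717, -8.225), k2=(0.750, 2.744, -8.161), k3=(0.750, 2.744, -8.161), k4=(0.800, 2.771, -8.098); state += dt/6·(k1+2k2+2k3+k4)
t=0.005: state=(1.394, 1.474, 4.059)
t=0.010: state=(1.398, 1.488, 4.019)
t=0.015: state=(1.403, 1.502, 3.979)
continuing one RK4 step at a time; state shown every 10 steps (Δt=0.05):
t=0.050: state=(1.449, 1.610, 3.720)
t=0.100: state=(1.549, 1.791, 3.403)
t=0.150: state=(1.689, 2.006, 3.147)
t=0.200: state=(1.866, 2.260, 2.955)
t=0.250: state=(2.083, 2.555, 2.831)
t=0.300: state=(2.340, 2.895, 2.782)
t=0.350: state=(2.638, 3.276, 2.816)
t=0.400: state=(2.977, 3.696, 2.946)
t=0.450: state=(3.354, 4.140, 3.184)
t=0.500: state=(3.759, 4.588, 3.541)
t=0.550: state=(4.176, 5.008, 4.023)
t=0.600: state=(4.581, 5.359, 4.621)
t=0.650: state=(4.942, 5.595, 5.310)
t=0.700: state=(5.222, 5.676, 6.038)
t=0.750: state=(5.386, 5.582, 6.738)
t=0.800: state=(5.413, 5.324, 7.336)
t=0.850: state=(5.300, 4.943, 7.770)
t=0.900: state=(5.066, 4.499, 8.008)
t=0.950: state=(4.747, 4.055, 8.052)
t=1.000: state=(4.388, 3.657, 7.932)
t=1.050: state=(4.028, 3.332, 7.688)
t=1.100: state=(3.700, 3.089, 7.365)
t=1.150: state=(3.422, 2.924, 7.000)
t=1.200: state=(3.204, 2.829, 6.623)
t=1.250: state=(3.047, 2.792, 6.256)
t=1.280: state=(2.981, 2.795, 6.047)
largest grid value and its neighbours: x(0.780)=5.41967, x(0.785)=5.42022, x(0.790)=5.41934
parabola through these three points peaks at t≈0.784 with x≈5.42023

max x = 5.420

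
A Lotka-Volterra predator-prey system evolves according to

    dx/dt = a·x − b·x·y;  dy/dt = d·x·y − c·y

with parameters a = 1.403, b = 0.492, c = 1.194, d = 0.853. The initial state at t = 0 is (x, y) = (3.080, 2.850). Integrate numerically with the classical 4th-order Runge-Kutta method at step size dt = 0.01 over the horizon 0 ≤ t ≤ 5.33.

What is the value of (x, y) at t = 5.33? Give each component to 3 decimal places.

(x, y) = (2.994, 3.583)

t=0.000: state=(3.080, 2.850)
step 1 (dt=0.01): k1=(0.002, 4.085), k2=(-0.028, 4.114), k3=(-0.029, 4.114), k4=(-0.060, 4.143); state += dt/6·(k1+2k2+2k3+k4)
t=0.010: state=(3.080, 2.891)
t=0.020: state=(3.079, 2.933)
t=0.030: state=(3.077, 2.975)
continuing one RK4 step at a time; state shown every 20 steps (Δt=0.2):
t=0.200: state=(2.949, 3.768)
t=0.400: state=(2.565, 4.765)
t=0.600: state=(2.037, 5.561)
t=0.800: state=(1.526, 5.929)
t=1.000: state=(1.129, 5.845)
t=1.200: state=(0.856, 5.444)
t=1.400: state=(0.681, 4.882)
t=1.600: state=(0.575, 4.276)
t=1.800: state=(0.514, 3.694)
t=2.000: state=(0.486, 3.167)
t=2.200: state=(0.482, 2.708)
t=2.400: state=(0.499, 2.318)
t=2.600: state=(0.534, 1.994)
t=2.800: state=(0.589, 1.728)
t=3.000: state=(0.666, 1.514)
t=3.200: state=(0.766, 1.347)
t=3.400: state=(0.894, 1.221)
t=3.600: state=(1.054, 1.135)
t=3.800: state=(1.251, 1.088)
t=4.000: state=(1.490, 1.082)
t=4.200: state=(1.770, 1.124)
t=4.400: state=(2.088, 1.230)
t=4.600: state=(2.428, 1.424)
t=4.800: state=(2.754, 1.746)
t=5.000: state=(3.001, 2.250)
t=5.200: state=(3.077, 2.986)
t=5.330: state=(2.994, 3.583)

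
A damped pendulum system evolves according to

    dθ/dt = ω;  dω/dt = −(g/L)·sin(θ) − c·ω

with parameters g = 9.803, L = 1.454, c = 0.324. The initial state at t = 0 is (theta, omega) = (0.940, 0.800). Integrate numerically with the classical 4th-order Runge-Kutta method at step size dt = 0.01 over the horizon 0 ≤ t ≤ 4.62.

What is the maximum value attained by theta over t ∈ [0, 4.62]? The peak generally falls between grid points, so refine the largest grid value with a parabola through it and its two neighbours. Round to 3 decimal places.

max theta = 0.996

t=0.000: state=(0.940, 0.800)
step 1 (dt=0.01): k1=(0.800, -5.704), k2=(0.771, -5.710), k3=(0.771, -5.710), k4=(0.743, -5.716); state += dt/6·(k1+2k2+2k3+k4)
t=0.010: state=(0.948, 0.743)
t=0.020: state=(0.955, 0.686)
t=0.030: state=(0.961, 0.628)
continuing one RK4 step at a time; state shown every 20 steps (Δt=0.2):
t=0.200: state=(0.986, -0.336)
t=0.400: state=(0.814, -1.349)
t=0.600: state=(0.467, -2.051)
t=0.800: state=(0.028, -2.240)
t=1.000: state=(-0.390, -1.855)
t=1.200: state=(-0.686, -1.055)
t=1.400: state=(-0.801, -0.089)
t=1.600: state=(-0.725, 0.833)
t=1.800: state=(-0.483, 1.531)
t=2.000: state=(-0.139, 1.837)
t=2.200: state=(0.219, 1.663)
t=2.400: state=(0.499, 1.088)
t=2.600: state=(0.640, 0.300)
t=2.800: state=(0.619, -0.501)
t=3.000: state=(0.450, -1.145)
t=3.200: state=(0.181, -1.482)
t=3.400: state=(-0.116, -1.428)
t=3.600: state=(-0.366, -1.017)
t=3.800: state=(-0.509, -0.388)
t=4.000: state=(-0.518, 0.291)
t=4.200: state=(-0.400, 0.861)
t=4.400: state=(-0.190, 1.191)
t=4.600: state=(0.055, 1.202)
t=4.620: state=(0.079, 1.185)
largest grid value and its neighbours: theta(0.130)=0.99561, theta(0.140)=0.99589, theta(0.150)=0.99560
parabola through these three points peaks at t≈0.140 with theta≈0.99589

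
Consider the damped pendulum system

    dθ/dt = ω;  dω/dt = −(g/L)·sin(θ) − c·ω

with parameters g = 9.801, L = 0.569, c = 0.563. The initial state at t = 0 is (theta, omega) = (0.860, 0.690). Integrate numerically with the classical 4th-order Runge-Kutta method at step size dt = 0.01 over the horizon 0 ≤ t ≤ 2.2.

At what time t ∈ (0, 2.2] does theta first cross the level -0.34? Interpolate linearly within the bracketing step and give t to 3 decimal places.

t=0.000: state=(0.860, 0.690)
step 1 (dt=0.01): k1=(0.690, -13.442), k2=(0.623, -13.443), k3=(0.623, -13.439), k4=(0.556, -13.436); state += dt/6·(k1+2k2+2k3+k4)
t=0.010: state=(0.866, 0.556)
t=0.020: state=(0.871, 0.421)
t=0.030: state=(0.875, 0.287)
continuing one RK4 step at a time; state shown every 10 steps (Δt=0.1):
t=0.100: state=(0.862, -0.630)
t=0.200: state=(0.739, -1.808)
t=0.300: state=(0.510, -2.695)
t=0.400: state=(0.214, -3.143)
t=0.500: state=(-0.100, -3.062)
t=0.580: state=(-0.330, -2.635)
next step: t=0.590: state=(-0.356, -2.563) — theta has crossed -0.34
linear interpolation between t=0.580 (-0.33011) and t=0.590 (-0.35611) → t≈0.584

t = 0.584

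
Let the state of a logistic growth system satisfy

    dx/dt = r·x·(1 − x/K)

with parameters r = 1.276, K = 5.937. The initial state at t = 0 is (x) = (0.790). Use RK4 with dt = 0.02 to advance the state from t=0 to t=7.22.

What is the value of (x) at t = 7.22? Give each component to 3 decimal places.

t=0.000: state=(0.790)
step 1 (dt=0.02): k1=(0.874), k2=(0.882), k3=(0.882), k4=(0.890); state += dt/6·(k1+2k2+2k3+k4)
t=0.020: state=(0.808)
t=0.040: state=(0.826)
t=0.060: state=(0.844)
continuing one RK4 step at a time; state shown every 25 steps (Δt=0.5):
t=0.500: state=(1.336)
t=1.000: state=(2.106)
t=1.500: state=(3.028)
t=2.000: state=(3.938)
t=2.500: state=(4.681)
t=3.000: state=(5.200)
t=3.500: state=(5.523)
t=4.000: state=(5.711)
t=4.500: state=(5.815)
t=5.000: state=(5.872)
t=5.500: state=(5.903)
t=6.000: state=(5.919)
t=6.500: state=(5.927)
t=7.000: state=(5.932)
t=7.220: state=(5.933)

(x) = (5.933)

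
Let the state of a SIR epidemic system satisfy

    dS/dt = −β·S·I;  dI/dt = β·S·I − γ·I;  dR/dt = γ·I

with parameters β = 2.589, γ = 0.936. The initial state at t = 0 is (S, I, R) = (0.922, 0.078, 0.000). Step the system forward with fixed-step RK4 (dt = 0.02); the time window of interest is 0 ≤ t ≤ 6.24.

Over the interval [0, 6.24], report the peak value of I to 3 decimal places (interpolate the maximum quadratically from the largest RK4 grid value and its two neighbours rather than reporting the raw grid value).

t=0.000: state=(0.922, 0.078, 0.000)
step 1 (dt=0.02): k1=(-0.186, 0.113, 0.073), k2=(-0.189, 0.114, 0.074), k3=(-0.189, 0.114, 0.074), k4=(-0.191, 0.116, 0.075); state += dt/6·(k1+2k2+2k3+k4)
t=0.020: state=(0.918, 0.080, 0.001)
t=0.040: state=(0.914, 0.083, 0.003)
t=0.060: state=(0.910, 0.085, 0.005)
continuing one RK4 step at a time; state shown every 25 steps (Δt=0.5):
t=0.500: state=(0.798, 0.150, 0.052)
t=1.000: state=(0.621, 0.236, 0.143)
t=1.500: state=(0.439, 0.293, 0.268)
t=2.000: state=(0.299, 0.294, 0.408)
t=2.500: state=(0.209, 0.254, 0.537)
t=3.000: state=(0.155, 0.201, 0.644)
t=3.500: state=(0.124, 0.151, 0.726)
t=4.000: state=(0.105, 0.109, 0.786)
t=4.500: state=(0.093, 0.078, 0.829)
t=5.000: state=(0.085, 0.055, 0.860)
t=5.500: state=(0.081, 0.038, 0.881)
t=6.000: state=(0.077, 0.026, 0.896)
t=6.240: state=(0.076, 0.022, 0.902)
largest grid value and its neighbours: I(1.740)=0.29999, I(1.760)=0.30000, I(1.780)=0.29992
parabola through these three points peaks at t≈1.752 with I≈0.30001

max I = 0.300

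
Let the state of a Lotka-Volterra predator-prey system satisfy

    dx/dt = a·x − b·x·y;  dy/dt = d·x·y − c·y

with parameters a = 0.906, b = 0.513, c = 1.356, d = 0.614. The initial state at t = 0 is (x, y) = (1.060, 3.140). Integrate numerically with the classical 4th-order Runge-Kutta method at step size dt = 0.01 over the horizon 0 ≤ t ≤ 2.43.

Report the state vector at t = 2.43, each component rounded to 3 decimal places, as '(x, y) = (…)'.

t=0.000: state=(1.060, 3.140)
step 1 (dt=0.01): k1=(-0.747, -2.214), k2=(-0.738, -2.214), k3=(-0.739, -2.213), k4=(-0.730, -2.213); state += dt/6·(k1+2k2+2k3+k4)
t=0.010: state=(1.053, 3.118)
t=0.020: state=(1.045, 3.096)
t=0.030: state=(1.038, 3.074)
continuing one RK4 step at a time; state shown every 10 steps (Δt=0.1):
t=0.100: state=(0.993, 2.920)
t=0.200: state=(0.942, 2.706)
t=0.300: state=(0.902, 2.500)
t=0.400: state=(0.873, 2.305)
t=0.500: state=(0.853, 2.122)
t=0.600: state=(0.842, 1.952)
t=0.700: state=(0.837, 1.795)
t=0.800: state=(0.839, 1.650)
t=0.900: state=(0.847, 1.517)
t=1.000: state=(0.861, 1.396)
t=1.100: state=(0.880, 1.286)
t=1.200: state=(0.904, 1.186)
t=1.300: state=(0.933, 1.095)
t=1.400: state=(0.968, 1.014)
t=1.500: state=(1.008, 0.941)
t=1.600: state=(1.053, 0.875)
t=1.700: state=(1.104, 0.816)
t=1.800: state=(1.161, 0.764)
t=1.900: state=(1.224, 0.718)
t=2.000: state=(1.293, 0.677)
t=2.100: state=(1.368, 0.642)
t=2.200: state=(1.451, 0.611)
t=2.300: state=(1.540, 0.585)
t=2.400: state=(1.638, 0.563)
t=2.430: state=(1.668, 0.557)

(x, y) = (1.668, 0.557)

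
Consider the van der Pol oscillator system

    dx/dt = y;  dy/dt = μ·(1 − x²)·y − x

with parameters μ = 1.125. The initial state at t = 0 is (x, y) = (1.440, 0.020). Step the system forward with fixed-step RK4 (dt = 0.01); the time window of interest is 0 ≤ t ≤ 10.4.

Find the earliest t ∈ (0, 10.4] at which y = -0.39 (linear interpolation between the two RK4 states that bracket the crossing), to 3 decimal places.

t = 0.342

t=0.000: state=(1.440, 0.020)
step 1 (dt=0.01): k1=(0.020, -1.464), k2=(0.013, -1.455), k3=(0.013, -1.455), k4=(0.005, -1.447); state += dt/6·(k1+2k2+2k3+k4)
t=0.010: state=(1.440, 0.005)
t=0.020: state=(1.440, -0.009)
t=0.030: state=(1.440, -0.023)
t=0.340: state=(1.373, -0.388)
next step: t=0.350: state=(1.369, -0.398) — y has crossed -0.39
linear interpolation between t=0.340 (-0.38810) and t=0.350 (-0.39792) → t≈0.342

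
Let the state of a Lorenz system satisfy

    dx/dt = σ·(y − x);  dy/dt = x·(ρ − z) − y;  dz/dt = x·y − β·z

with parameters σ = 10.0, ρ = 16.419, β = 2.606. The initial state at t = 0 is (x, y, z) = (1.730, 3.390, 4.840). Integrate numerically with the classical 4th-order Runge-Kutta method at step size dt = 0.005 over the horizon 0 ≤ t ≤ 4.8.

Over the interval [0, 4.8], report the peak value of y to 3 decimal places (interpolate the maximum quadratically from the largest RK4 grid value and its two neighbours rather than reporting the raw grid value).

t=0.000: state=(1.730, 3.390, 4.840)
step 1 (dt=0.005): k1=(16.600, 16.642, -6.748), k2=(16.601, 17.110, -6.490), k3=(16.613, 17.108, -6.490), k4=(16.625, 17.577, -6.227); state += dt/6·(k1+2k2+2k3+k4)
t=0.005: state=(1.813, 3.476, 4.808)
t=0.010: state=(1.896, 3.566, 4.778)
t=0.015: state=(1.980, 3.661, 4.751)
continuing one RK4 step at a time; state shown every 40 steps (Δt=0.2):
t=0.200: state=(6.710, 10.473, 7.544)
t=0.400: state=(10.923, 8.258, 23.349)
t=0.600: state=(2.795, 0.240, 16.983)
t=0.800: state=(0.867, 0.834, 10.173)
t=1.000: state=(1.622, 2.443, 6.334)
t=1.200: state=(4.971, 7.806, 6.353)
t=1.400: state=(11.072, 11.840, 19.605)
t=1.600: state=(4.846, 1.146, 19.391)
t=1.800: state=(1.411, 1.112, 11.827)
t=2.000: state=(2.057, 2.948, 7.518)
t=2.200: state=(5.589, 8.431, 7.845)
t=2.400: state=(10.613, 10.474, 20.184)
t=2.600: state=(4.642, 1.600, 18.494)
t=2.800: state=(1.984, 1.917, 11.603)
t=3.000: state=(3.287, 4.678, 8.154)
t=3.200: state=(7.842, 10.678, 11.930)
t=3.400: state=(8.883, 6.179, 21.328)
t=3.600: state=(3.461, 2.002, 15.600)
t=3.800: state=(2.909, 3.541, 10.417)
t=4.000: state=(5.753, 7.966, 10.061)
t=4.200: state=(9.455, 9.537, 18.567)
t=4.400: state=(5.513, 3.145, 18.185)
t=4.600: state=(3.294, 3.321, 12.554)
t=4.800: state=(4.968, 6.559, 10.513)
largest grid value and its neighbours: y(0.290)=13.57251, y(0.295)=13.58777, y(0.300)=13.57783
parabola through these three points peaks at t≈0.296 with y≈13.58791

max y = 13.588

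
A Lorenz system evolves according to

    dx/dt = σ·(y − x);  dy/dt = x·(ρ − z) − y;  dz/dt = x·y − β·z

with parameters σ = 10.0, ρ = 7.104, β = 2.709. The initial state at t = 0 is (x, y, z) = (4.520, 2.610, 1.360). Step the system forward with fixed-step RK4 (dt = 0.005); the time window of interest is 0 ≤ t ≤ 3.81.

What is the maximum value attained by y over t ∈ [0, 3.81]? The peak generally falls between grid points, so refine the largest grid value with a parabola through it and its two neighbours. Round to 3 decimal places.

max y = 6.355

t=0.000: state=(4.520, 2.610, 1.360)
step 1 (dt=0.005): k1=(-19.100, 23.353, 8.113), k2=(-18.039, 22.930, 8.194), k3=(-18.076, 22.945, 8.196), k4=(-17.049, 22.537, 8.274); state += dt/6·(k1+2k2+2k3+k4)
t=0.005: state=(4.430, 2.725, 1.401)
t=0.010: state=(4.349, 2.835, 1.443)
t=0.015: state=(4.278, 2.943, 1.485)
continuing one RK4 step at a time; state shown every 40 steps (Δt=0.2):
t=0.200: state=(4.760, 5.688, 3.734)
t=0.400: state=(6.004, 5.988, 7.527)
t=0.600: state=(4.676, 3.679, 8.405)
t=0.800: state=(3.123, 2.665, 6.628)
t=1.000: state=(2.796, 2.879, 5.052)
t=1.200: state=(3.302, 3.693, 4.478)
t=1.400: state=(4.203, 4.654, 5.090)
t=1.600: state=(4.810, 4.901, 6.427)
t=1.800: state=(4.531, 4.217, 7.075)
t=2.000: state=(3.879, 3.610, 6.593)
t=2.200: state=(3.584, 3.561, 5.846)
t=2.400: state=(3.739, 3.896, 5.493)
t=2.600: state=(4.107, 4.288, 5.701)
t=2.800: state=(4.351, 4.394, 6.199)
t=3.000: state=(4.274, 4.169, 6.476)
t=3.200: state=(4.031, 3.917, 6.340)
t=3.400: state=(3.887, 3.864, 6.040)
t=3.600: state=(3.930, 3.989, 5.874)
t=3.800: state=(4.074, 4.146, 5.940)
t=3.810: state=(4.081, 4.151, 5.948)
largest grid value and its neighbours: y(0.310)=6.35230, y(0.315)=6.35484, y(0.320)=6.35464
parabola through these three points peaks at t≈0.317 with y≈6.35509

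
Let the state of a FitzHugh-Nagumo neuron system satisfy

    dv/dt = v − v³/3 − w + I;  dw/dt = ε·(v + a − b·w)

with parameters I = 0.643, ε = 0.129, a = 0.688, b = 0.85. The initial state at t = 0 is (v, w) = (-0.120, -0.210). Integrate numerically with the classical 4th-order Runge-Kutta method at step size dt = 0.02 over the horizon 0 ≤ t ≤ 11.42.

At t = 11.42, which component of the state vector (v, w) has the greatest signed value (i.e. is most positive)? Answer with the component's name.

t=0.000: state=(-0.120, -0.210)
step 1 (dt=0.02): k1=(0.734, 0.096), k2=(0.740, 0.097), k3=(0.740, 0.097), k4=(0.746, 0.098); state += dt/6·(k1+2k2+2k3+k4)
t=0.020: state=(-0.105, -0.208)
t=0.040: state=(-0.090, -0.206)
t=0.060: state=(-0.075, -0.204)
continuing one RK4 step at a time; state shown every 25 steps (Δt=0.5):
t=0.500: state=(0.338, -0.150)
t=1.000: state=(0.980, -0.058)
t=1.500: state=(1.566, 0.070)
t=2.000: state=(1.823, 0.218)
t=2.500: state=(1.864, 0.365)
t=3.000: state=(1.834, 0.505)
t=3.500: state=(1.786, 0.635)
t=4.000: state=(1.732, 0.755)
t=4.500: state=(1.675, 0.865)
t=5.000: state=(1.618, 0.965)
t=5.500: state=(1.559, 1.057)
t=6.000: state=(1.500, 1.139)
t=6.500: state=(1.438, 1.214)
t=7.000: state=(1.375, 1.281)
t=7.500: state=(1.309, 1.340)
t=8.000: state=(1.239, 1.391)
t=8.500: state=(1.165, 1.436)
t=9.000: state=(1.084, 1.473)
t=9.500: state=(0.993, 1.503)
t=10.000: state=(0.889, 1.525)
t=10.500: state=(0.763, 1.539)
t=11.000: state=(0.602, 1.543)
t=11.420: state=(0.422, 1.537)
compare at T: v=0.422, w=1.537

largest component: w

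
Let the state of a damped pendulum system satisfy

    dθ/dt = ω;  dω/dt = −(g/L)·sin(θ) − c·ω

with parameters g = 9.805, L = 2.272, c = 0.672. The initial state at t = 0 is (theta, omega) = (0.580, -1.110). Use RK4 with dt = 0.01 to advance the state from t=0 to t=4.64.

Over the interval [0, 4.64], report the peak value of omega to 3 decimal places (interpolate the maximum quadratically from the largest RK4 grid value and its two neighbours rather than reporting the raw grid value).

t=0.000: state=(0.580, -1.110)
step 1 (dt=0.01): k1=(-1.110, -1.619), k2=(-1.118, -1.594), k3=(-1.118, -1.594), k4=(-1.126, -1.568); state += dt/6·(k1+2k2+2k3+k4)
t=0.010: state=(0.569, -1.126)
t=0.020: state=(0.557, -1.141)
t=0.030: state=(0.546, -1.156)
continuing one RK4 step at a time; state shown every 20 steps (Δt=0.2):
t=0.200: state=(0.333, -1.326)
t=0.400: state=(0.065, -1.316)
t=0.600: state=(-0.180, -1.099)
t=0.800: state=(-0.365, -0.737)
t=1.000: state=(-0.470, -0.311)
t=1.200: state=(-0.490, 0.106)
t=1.400: state=(-0.432, 0.456)
t=1.600: state=(-0.315, 0.695)
t=1.800: state=(-0.163, 0.799)
t=2.000: state=(-0.005, 0.764)
t=2.200: state=(0.135, 0.613)
t=2.400: state=(0.235, 0.383)
t=2.600: state=(0.286, 0.123)
t=2.800: state=(0.285, -0.123)
t=3.000: state=(0.240, -0.319)
t=3.200: state=(0.163, -0.442)
t=3.400: state=(0.069, -0.479)
t=3.600: state=(-0.024, -0.436)
t=3.800: state=(-0.101, -0.329)
t=4.000: state=(-0.152, -0.183)
t=4.200: state=(-0.173, -0.027)
t=4.400: state=(-0.164, 0.114)
t=4.600: state=(-0.130, 0.219)
t=4.640: state=(-0.121, 0.235)
largest grid value and its neighbours: omega(1.840)=0.80293, omega(1.850)=0.80301, omega(1.860)=0.80275
parabola through these three points peaks at t≈1.847 with omega≈0.80302

max omega = 0.803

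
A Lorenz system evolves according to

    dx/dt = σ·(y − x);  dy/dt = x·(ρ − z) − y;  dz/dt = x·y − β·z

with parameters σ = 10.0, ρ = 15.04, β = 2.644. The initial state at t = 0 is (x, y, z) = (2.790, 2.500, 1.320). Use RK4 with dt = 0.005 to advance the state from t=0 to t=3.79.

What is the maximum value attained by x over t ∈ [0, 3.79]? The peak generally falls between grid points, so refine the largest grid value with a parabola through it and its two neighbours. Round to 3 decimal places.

max x = 11.806

t=0.000: state=(2.790, 2.500, 1.320)
step 1 (dt=0.005): k1=(-2.900, 35.779, 3.485), k2=(-1.933, 35.566, 3.693), k3=(-1.963, 35.598, 3.696), k4=(-1.022, 35.415, 3.906); state += dt/6·(k1+2k2+2k3+k4)
t=0.005: state=(2.780, 2.678, 1.338)
t=0.010: state=(2.780, 2.854, 1.359)
t=0.015: state=(2.788, 3.030, 1.382)
continuing one RK4 step at a time; state shown every 40 steps (Δt=0.2):
t=0.200: state=(7.254, 11.401, 6.173)
t=0.400: state=(10.616, 6.693, 23.051)
t=0.600: state=(1.883, -0.445, 15.317)
t=0.800: state=(0.041, -0.170, 8.996)
t=1.000: state=(-0.180, -0.281, 5.305)
t=1.200: state=(-0.569, -0.917, 3.160)
t=1.400: state=(-2.056, -3.419, 2.287)
t=1.600: state=(-7.332, -11.347, 6.911)
t=1.800: state=(-10.317, -6.582, 22.576)
t=2.000: state=(-2.114, 0.093, 15.187)
t=2.200: state=(-0.434, -0.332, 8.957)
t=2.400: state=(-0.689, -1.020, 5.332)
t=2.600: state=(-2.082, -3.330, 3.594)
t=2.800: state=(-6.789, -10.368, 6.966)
t=3.000: state=(-10.414, -7.829, 21.523)
t=3.200: state=(-2.900, -0.501, 15.729)
t=3.400: state=(-1.067, -1.055, 9.425)
t=3.600: state=(-1.904, -2.781, 5.967)
t=3.790: state=(-4.981, -7.530, 6.260)
largest grid value and its neighbours: x(0.335)=11.78689, x(0.340)=11.80428, x(0.345)=11.80352
parabola through these three points peaks at t≈0.342 with x≈11.80618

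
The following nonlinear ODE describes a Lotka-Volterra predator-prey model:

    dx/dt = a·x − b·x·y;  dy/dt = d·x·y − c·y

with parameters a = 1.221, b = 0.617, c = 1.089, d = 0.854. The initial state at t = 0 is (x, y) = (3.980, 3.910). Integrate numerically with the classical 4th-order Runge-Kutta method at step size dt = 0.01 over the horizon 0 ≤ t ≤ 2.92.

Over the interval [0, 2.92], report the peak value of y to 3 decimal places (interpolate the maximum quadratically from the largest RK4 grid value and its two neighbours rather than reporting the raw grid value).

max y = 6.715

t=0.000: state=(3.980, 3.910)
step 1 (dt=0.01): k1=(-4.742, 9.032), k2=(-4.824, 9.056), k3=(-4.824, 9.055), k4=(-4.904, 9.076); state += dt/6·(k1+2k2+2k3+k4)
t=0.010: state=(3.932, 4.001)
t=0.020: state=(3.882, 4.091)
t=0.030: state=(3.831, 4.183)
continuing one RK4 step at a time; state shown every 10 steps (Δt=0.1):
t=0.100: state=(3.435, 4.817)
t=0.200: state=(2.809, 5.641)
t=0.300: state=(2.195, 6.262)
t=0.400: state=(1.665, 6.617)
t=0.500: state=(1.245, 6.714)
t=0.600: state=(0.932, 6.604)
t=0.700: state=(0.706, 6.348)
t=0.800: state=(0.545, 6.003)
t=0.900: state=(0.430, 5.611)
t=1.000: state=(0.348, 5.201)
t=1.100: state=(0.289, 4.792)
t=1.200: state=(0.246, 4.396)
t=1.300: state=(0.214, 4.021)
t=1.400: state=(0.191, 3.669)
t=1.500: state=(0.174, 3.342)
t=1.600: state=(0.161, 3.040)
t=1.700: state=(0.152, 2.763)
t=1.800: state=(0.146, 2.510)
t=1.900: state=(0.143, 2.279)
t=2.000: state=(0.141, 2.069)
t=2.100: state=(0.141, 1.878)
t=2.200: state=(0.143, 1.704)
t=2.300: state=(0.146, 1.547)
t=2.400: state=(0.151, 1.405)
t=2.500: state=(0.157, 1.277)
t=2.600: state=(0.164, 1.161)
t=2.700: state=(0.173, 1.056)
t=2.800: state=(0.184, 0.962)
t=2.900: state=(0.196, 0.877)
t=2.920: state=(0.199, 0.861)
largest grid value and its neighbours: y(0.480)=6.71362, y(0.490)=6.71511, y(0.500)=6.71444
parabola through these three points peaks at t≈0.492 with y≈6.71514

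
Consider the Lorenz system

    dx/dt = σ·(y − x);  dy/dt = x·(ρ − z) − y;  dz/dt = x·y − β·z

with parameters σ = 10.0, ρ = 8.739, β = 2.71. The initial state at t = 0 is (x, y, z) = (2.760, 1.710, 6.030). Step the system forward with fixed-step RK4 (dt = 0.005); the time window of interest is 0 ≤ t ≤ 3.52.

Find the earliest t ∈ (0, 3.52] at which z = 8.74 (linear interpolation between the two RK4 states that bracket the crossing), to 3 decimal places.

t = 0.665

t=0.000: state=(2.760, 1.710, 6.030)
step 1 (dt=0.005): k1=(-10.500, 5.767, -11.622), k2=(-10.093, 5.761, -11.548), k3=(-10.104, 5.763, -11.547), k4=(-9.707, 5.758, -11.474); state += dt/6·(k1+2k2+2k3+k4)
t=0.005: state=(2.709, 1.739, 5.972)
t=0.010: state=(2.663, 1.768, 5.915)
t=0.015: state=(2.620, 1.796, 5.859)
continuing one RK4 step at a time; state shown every 40 steps (Δt=0.2):
t=0.200: state=(2.555, 3.010, 4.394)
t=0.400: state=(4.058, 5.050, 4.655)
t=0.600: state=(5.959, 6.600, 7.587)
t=0.660: state=(6.219, 6.427, 8.663)
next step: t=0.665: state=(6.229, 6.396, 8.745) — z has crossed 8.74
linear interpolation between t=0.660 (8.66325) and t=0.665 (8.74483) → t≈0.665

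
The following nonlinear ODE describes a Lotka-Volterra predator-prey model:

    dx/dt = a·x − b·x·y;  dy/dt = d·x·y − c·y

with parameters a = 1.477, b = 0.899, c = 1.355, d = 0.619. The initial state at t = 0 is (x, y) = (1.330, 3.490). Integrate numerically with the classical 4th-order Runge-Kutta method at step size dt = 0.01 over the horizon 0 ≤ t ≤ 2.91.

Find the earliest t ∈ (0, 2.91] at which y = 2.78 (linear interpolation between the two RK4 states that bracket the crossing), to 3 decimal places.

t=0.000: state=(1.330, 3.490)
step 1 (dt=0.01): k1=(-2.208, -1.856), k2=(-2.179, -1.875), k3=(-2.179, -1.874), k4=(-2.150, -1.893); state += dt/6·(k1+2k2+2k3+k4)
t=0.010: state=(1.308, 3.471)
t=0.020: state=(1.287, 3.452)
t=0.030: state=(1.266, 3.433)
continuing one RK4 step at a time; state shown every 10 steps (Δt=0.1):
t=0.100: state=(1.137, 3.289)
t=0.200: state=(0.990, 3.067)
t=0.300: state=(0.880, 2.837)
t=0.320: state=(0.862, 2.791)
next step: t=0.330: state=(0.853, 2.768) — y has crossed 2.78
linear interpolation between t=0.320 (2.79117) and t=0.330 (2.76825) → t≈0.325

t = 0.325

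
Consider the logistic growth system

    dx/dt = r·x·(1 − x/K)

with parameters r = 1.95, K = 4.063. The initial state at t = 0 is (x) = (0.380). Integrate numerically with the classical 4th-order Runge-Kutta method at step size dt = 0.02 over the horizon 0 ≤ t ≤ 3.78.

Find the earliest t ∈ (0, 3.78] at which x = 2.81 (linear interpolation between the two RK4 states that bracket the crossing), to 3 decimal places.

t=0.000: state=(0.380)
step 1 (dt=0.02): k1=(0.672), k2=(0.682), k3=(0.682), k4=(0.693); state += dt/6·(k1+2k2+2k3+k4)
t=0.020: state=(0.394)
t=0.040: state=(0.408)
t=0.060: state=(0.422)
continuing one RK4 step at a time; state shown every 10 steps (Δt=0.2):
t=0.200: state=(0.537)
t=0.400: state=(0.746)
t=0.600: state=(1.014)
t=0.800: state=(1.338)
t=1.000: state=(1.708)
t=1.200: state=(2.101)
t=1.400: state=(2.489)
t=1.560: state=(2.778)
next step: t=1.580: state=(2.812) — x has crossed 2.81
linear interpolation between t=1.560 (2.77775) and t=1.580 (2.81177) → t≈1.579

t = 1.579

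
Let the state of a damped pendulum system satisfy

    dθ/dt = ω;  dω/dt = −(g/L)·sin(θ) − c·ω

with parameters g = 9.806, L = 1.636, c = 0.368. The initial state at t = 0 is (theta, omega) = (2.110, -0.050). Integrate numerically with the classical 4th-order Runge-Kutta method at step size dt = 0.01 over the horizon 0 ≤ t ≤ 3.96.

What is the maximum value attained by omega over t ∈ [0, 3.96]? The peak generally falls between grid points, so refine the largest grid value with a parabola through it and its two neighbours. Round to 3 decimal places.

max omega = 2.902

t=0.000: state=(2.110, -0.050)
step 1 (dt=0.01): k1=(-0.050, -5.125), k2=(-0.076, -5.116), k3=(-0.076, -5.117), k4=(-0.101, -5.109); state += dt/6·(k1+2k2+2k3+k4)
t=0.010: state=(2.109, -0.101)
t=0.020: state=(2.108, -0.152)
t=0.030: state=(2.106, -0.203)
continuing one RK4 step at a time; state shown every 20 steps (Δt=0.2):
t=0.200: state=(1.999, -1.060)
t=0.400: state=(1.684, -2.089)
t=0.600: state=(1.165, -3.074)
t=0.800: state=(0.479, -3.690)
t=1.000: state=(-0.259, -3.545)
t=1.200: state=(-0.888, -2.659)
t=1.400: state=(-1.300, -1.438)
t=1.600: state=(-1.463, -0.198)
t=1.800: state=(-1.385, 0.962)
t=2.000: state=(-1.087, 1.987)
t=2.200: state=(-0.610, 2.712)
t=2.400: state=(-0.040, 2.882)
t=2.600: state=(0.499, 2.405)
t=2.800: state=(0.893, 1.483)
t=3.000: state=(1.082, 0.402)
t=3.200: state=(1.056, -0.649)
t=3.400: state=(0.833, -1.546)
t=3.600: state=(0.458, -2.134)
t=3.800: state=(0.011, -2.248)
t=3.960: state=(-0.330, -1.967)
largest grid value and its neighbours: omega(2.340)=2.90099, omega(2.350)=2.90216, omega(2.360)=2.90161
parabola through these three points peaks at t≈2.352 with omega≈2.90218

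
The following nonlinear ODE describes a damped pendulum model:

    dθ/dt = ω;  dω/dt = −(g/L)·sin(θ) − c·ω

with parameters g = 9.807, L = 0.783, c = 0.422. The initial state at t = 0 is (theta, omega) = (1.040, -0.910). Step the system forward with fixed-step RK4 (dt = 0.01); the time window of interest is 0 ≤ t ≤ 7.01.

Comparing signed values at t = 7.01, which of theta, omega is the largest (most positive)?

t=0.000: state=(1.040, -0.910)
step 1 (dt=0.01): k1=(-0.910, -10.418), k2=(-0.962, -10.367), k3=(-0.962, -10.365), k4=(-1.014, -10.312); state += dt/6·(k1+2k2+2k3+k4)
t=0.010: state=(1.030, -1.014)
t=0.020: state=(1.020, -1.116)
t=0.030: state=(1.008, -1.218)
continuing one RK4 step at a time; state shown every 25 steps (Δt=0.25):
t=0.250: state=(0.527, -2.972)
t=0.500: state=(-0.274, -3.022)
t=0.750: state=(-0.813, -1.087)
t=1.000: state=(-0.786, 1.250)
t=1.250: state=(-0.265, 2.662)
t=1.500: state=(0.381, 2.178)
t=1.750: state=(0.708, 0.322)
t=2.000: state=(0.543, -1.537)
t=2.250: state=(0.036, -2.253)
t=2.500: state=(-0.445, -1.363)
t=2.750: state=(-0.579, 0.321)
t=3.000: state=(-0.315, 1.638)
t=3.250: state=(0.135, 1.732)
t=3.500: state=(0.448, 0.634)
t=3.750: state=(0.427, -0.768)
t=4.000: state=(0.119, -1.527)
t=4.250: state=(-0.240, -1.163)
t=4.500: state=(-0.398, -0.045)
t=4.750: state=(-0.270, 0.991)
t=5.000: state=(0.031, 1.253)
t=5.250: state=(0.280, 0.623)
t=5.500: state=(0.312, -0.367)
t=5.750: state=(0.127, -1.010)
t=6.000: state=(-0.128, -0.893)
t=6.250: state=(-0.268, -0.171)
t=6.500: state=(-0.210, 0.594)
t=6.750: state=(-0.012, 0.876)
t=7.000: state=(0.174, 0.522)
t=7.010: state=(0.179, 0.498)
compare at T: theta=0.179, omega=0.498

largest component: omega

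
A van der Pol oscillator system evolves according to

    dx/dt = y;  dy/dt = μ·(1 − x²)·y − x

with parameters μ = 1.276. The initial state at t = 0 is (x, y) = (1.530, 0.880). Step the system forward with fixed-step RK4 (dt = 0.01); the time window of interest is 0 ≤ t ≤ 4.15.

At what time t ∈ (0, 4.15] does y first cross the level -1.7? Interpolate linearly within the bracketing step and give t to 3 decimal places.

t = 2.021

t=0.000: state=(1.530, 0.880)
step 1 (dt=0.01): k1=(0.880, -3.036), k2=(0.865, -3.029), k3=(0.865, -3.029), k4=(0.850, -3.021); state += dt/6·(k1+2k2+2k3+k4)
t=0.010: state=(1.539, 0.850)
t=0.020: state=(1.547, 0.820)
t=0.030: state=(1.555, 0.790)
continuing one RK4 step at a time; state shown every 20 steps (Δt=0.2):
t=0.200: state=(1.649, 0.329)
t=0.400: state=(1.673, -0.059)
t=0.600: state=(1.635, -0.306)
t=0.800: state=(1.556, -0.470)
t=1.000: state=(1.449, -0.599)
t=1.200: state=(1.317, -0.722)
t=1.400: state=(1.159, -0.862)
t=1.600: state=(0.969, -1.043)
t=1.800: state=(0.737, -1.294)
t=2.000: state=(0.444, -1.654)
t=2.020: state=(0.411, -1.697)
next step: t=2.030: state=(0.394, -1.719) — y has crossed -1.7
linear interpolation between t=2.020 (-1.69717) and t=2.030 (-1.71946) → t≈2.021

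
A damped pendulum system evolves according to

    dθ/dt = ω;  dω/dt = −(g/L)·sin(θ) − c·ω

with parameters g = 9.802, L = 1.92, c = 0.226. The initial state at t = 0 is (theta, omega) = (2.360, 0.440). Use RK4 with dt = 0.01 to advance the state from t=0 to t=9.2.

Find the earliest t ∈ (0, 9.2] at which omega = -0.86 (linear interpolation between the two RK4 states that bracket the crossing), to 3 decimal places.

t=0.000: state=(2.360, 0.440)
step 1 (dt=0.01): k1=(0.440, -3.696), k2=(0.422, -3.683), k3=(0.422, -3.684), k4=(0.403, -3.672); state += dt/6·(k1+2k2+2k3+k4)
t=0.010: state=(2.364, 0.403)
t=0.020: state=(2.368, 0.367)
t=0.030: state=(2.372, 0.330)
t=0.360: state=(2.289, -0.835)
next step: t=0.370: state=(2.280, -0.872) — omega has crossed -0.86
linear interpolation between t=0.360 (-0.83508) and t=0.370 (-0.87175) → t≈0.367

t = 0.367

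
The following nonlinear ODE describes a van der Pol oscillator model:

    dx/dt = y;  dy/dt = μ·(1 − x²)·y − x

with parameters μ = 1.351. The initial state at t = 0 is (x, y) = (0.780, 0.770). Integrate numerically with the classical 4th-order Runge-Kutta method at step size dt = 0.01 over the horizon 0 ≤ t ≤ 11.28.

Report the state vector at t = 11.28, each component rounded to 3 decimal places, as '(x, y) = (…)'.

t=0.000: state=(0.780, 0.770)
step 1 (dt=0.01): k1=(0.770, -0.373), k2=(0.768, -0.384), k3=(0.768, -0.384), k4=(0.766, -0.395); state += dt/6·(k1+2k2+2k3+k4)
t=0.010: state=(0.788, 0.766)
t=0.020: state=(0.795, 0.762)
t=0.030: state=(0.803, 0.758)
continuing one RK4 step at a time; state shown every 50 steps (Δt=0.5):
t=0.500: state=(1.077, 0.349)
t=1.000: state=(1.107, -0.216)
t=1.500: state=(0.872, -0.727)
t=2.000: state=(0.341, -1.482)
t=2.500: state=(-0.705, -2.655)
t=3.000: state=(-1.780, -1.066)
t=3.500: state=(-1.898, 0.257)
t=4.000: state=(-1.688, 0.532)
t=4.500: state=(-1.376, 0.730)
t=5.000: state=(-0.930, 1.105)
t=5.500: state=(-0.176, 2.061)
t=6.000: state=(1.181, 2.920)
t=6.500: state=(1.992, 0.346)
t=7.000: state=(1.924, -0.389)
t=7.500: state=(1.684, -0.559)
t=8.000: state=(1.361, -0.747)
t=8.500: state=(0.905, -1.135)
t=9.000: state=(0.126, -2.133)
t=9.500: state=(-1.250, -2.849)
t=10.000: state=(-2.000, -0.268)
t=10.500: state=(-1.916, 0.400)
t=11.000: state=(-1.671, 0.566)
t=11.280: state=(-1.500, 0.660)

(x, y) = (-1.500, 0.660)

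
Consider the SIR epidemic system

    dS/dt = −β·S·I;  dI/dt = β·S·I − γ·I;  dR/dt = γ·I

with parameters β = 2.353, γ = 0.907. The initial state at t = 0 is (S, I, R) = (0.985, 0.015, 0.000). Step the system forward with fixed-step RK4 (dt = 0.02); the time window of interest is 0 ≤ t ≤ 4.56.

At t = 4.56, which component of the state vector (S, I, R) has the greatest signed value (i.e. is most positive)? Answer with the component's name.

largest component: R

t=0.000: state=(0.985, 0.015, 0.000)
step 1 (dt=0.02): k1=(-0.035, 0.021, 0.014), k2=(-0.035, 0.021, 0.014), k3=(-0.035, 0.021, 0.014), k4=(-0.036, 0.022, 0.014); state += dt/6·(k1+2k2+2k3+k4)
t=0.020: state=(0.984, 0.015, 0.000)
t=0.040: state=(0.984, 0.016, 0.001)
t=0.060: state=(0.983, 0.016, 0.001)
continuing one RK4 step at a time; state shown every 10 steps (Δt=0.2):
t=0.200: state=(0.977, 0.020, 0.003)
t=0.400: state=(0.967, 0.026, 0.007)
t=0.600: state=(0.953, 0.034, 0.013)
t=0.800: state=(0.936, 0.045, 0.020)
t=1.000: state=(0.913, 0.058, 0.029)
t=1.200: state=(0.886, 0.073, 0.041)
t=1.400: state=(0.852, 0.092, 0.056)
t=1.600: state=(0.812, 0.114, 0.074)
t=1.800: state=(0.766, 0.137, 0.097)
t=2.000: state=(0.713, 0.162, 0.124)
t=2.200: state=(0.657, 0.187, 0.156)
t=2.400: state=(0.599, 0.209, 0.192)
t=2.600: state=(0.540, 0.228, 0.232)
t=2.800: state=(0.483, 0.242, 0.275)
t=3.000: state=(0.430, 0.250, 0.319)
t=3.200: state=(0.382, 0.253, 0.365)
t=3.400: state=(0.339, 0.250, 0.411)
t=3.600: state=(0.302, 0.242, 0.455)
t=3.800: state=(0.270, 0.231, 0.498)
t=4.000: state=(0.243, 0.218, 0.539)
t=4.200: state=(0.220, 0.202, 0.577)
t=4.400: state=(0.201, 0.186, 0.613)
t=4.560: state=(0.188, 0.173, 0.639)
compare at T: S=0.188, I=0.173, R=0.639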